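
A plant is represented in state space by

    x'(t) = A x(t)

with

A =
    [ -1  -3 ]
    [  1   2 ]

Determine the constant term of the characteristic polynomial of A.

1

For a 2×2 matrix, det(sI - A) = s^2 - (tr A)s + det A.
tr A = 1, det A = 1.
So p(s) = s^2 - s + 1.
The constant term is 1.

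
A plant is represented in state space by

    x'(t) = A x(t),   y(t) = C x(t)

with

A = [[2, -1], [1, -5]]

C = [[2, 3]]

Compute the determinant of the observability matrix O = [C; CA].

-55

CA = [[7, -17]]
Observability matrix O = [C; CA] = [[2, 3], [7, -17]]
det(O) = 2·(-17) - 3·7 = -34 - 21 = -55
Since det(O) ≠ 0, rank(O) = 2 and the system is completely observable.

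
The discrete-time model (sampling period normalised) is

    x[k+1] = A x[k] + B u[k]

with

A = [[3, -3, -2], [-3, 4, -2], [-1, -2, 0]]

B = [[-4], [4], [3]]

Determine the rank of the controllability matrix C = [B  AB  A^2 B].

3

AB = [[-30], [22], [-4]]
A^2B = [[-148], [186], [-14]]
Controllability matrix C = [B  AB  A^2B] = [[-4, -30, -148], [4, 22, 186], [3, -4, -14]]
det(C) = (-4)·(22·(-14) - 186·(-4)) - (-30)·(4·(-14) - 186·3) + (-148)·(4·(-4) - 22·3) = (-4)·436 - (-30)·(-614) + (-148)·(-82) = -8028 ≠ 0, so rank(C) = 3.
rank(C) = 3 = n, so the pair (A, B) is completely controllable.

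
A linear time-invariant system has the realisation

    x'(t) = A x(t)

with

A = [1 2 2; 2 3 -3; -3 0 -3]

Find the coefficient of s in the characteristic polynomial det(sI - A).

-7

Expand det(sI - A) for the 3×3 matrix.
p(s) = s^3 - s^2 - 7s - 39.
(Check: constant term = det(-A) = (-1)^3 det A = -39; coefficient of s^2 = -tr A = -1.)
The coefficient of s is -7.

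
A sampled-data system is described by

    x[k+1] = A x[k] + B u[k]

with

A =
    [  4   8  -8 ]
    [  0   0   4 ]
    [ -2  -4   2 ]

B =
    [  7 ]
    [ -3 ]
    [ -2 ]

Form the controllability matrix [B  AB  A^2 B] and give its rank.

2

AB = [[20], [-8], [-6]]
A^2B = [[64], [-24], [-20]]
Controllability matrix C = [B  AB  A^2B] = [[7, 20, 64], [-3, -8, -24], [-2, -6, -20]]
The rows r1, r2, r3 of C are linearly dependent: r1 + r2 + 2·r3 = 0 (check each entry), so rank(C) ≤ 2.
The 2×2 minor from rows 1, 2, columns 1, 2 is 7·(-8) - 20·(-3) = -56 - (-60) = 4 ≠ 0, so rank(C) = 2.
rank(C) = 2 < n = 3, so the pair (A, B) is not completely controllable.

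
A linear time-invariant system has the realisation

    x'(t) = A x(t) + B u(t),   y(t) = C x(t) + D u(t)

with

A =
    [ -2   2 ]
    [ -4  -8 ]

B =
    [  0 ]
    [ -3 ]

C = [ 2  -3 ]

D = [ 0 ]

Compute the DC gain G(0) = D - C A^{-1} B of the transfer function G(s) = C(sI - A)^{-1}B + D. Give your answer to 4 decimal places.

G(0) = C(-A)^{-1}B + D = -C A^{-1} B + D.
det A = 24, so A^{-1} = (1/24)·adj(A) = [[-1/3, -1/12], [1/6, -1/12]]
A^{-1} B = [1/4, 1/4]^T
C A^{-1} B = -1/4
G(0) = D - C A^{-1} B = 0 - (-1/4) = 1/4 ≈ 0.2500

0.2500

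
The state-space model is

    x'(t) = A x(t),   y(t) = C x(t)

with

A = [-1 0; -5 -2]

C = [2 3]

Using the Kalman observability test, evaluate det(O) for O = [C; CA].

39

CA = [[-17, -6]]
Observability matrix O = [C; CA] = [[2, 3], [-17, -6]]
det(O) = 2·(-6) - 3·(-17) = -12 - (-51) = 39
Since det(O) ≠ 0, rank(O) = 2 and the system is completely observable.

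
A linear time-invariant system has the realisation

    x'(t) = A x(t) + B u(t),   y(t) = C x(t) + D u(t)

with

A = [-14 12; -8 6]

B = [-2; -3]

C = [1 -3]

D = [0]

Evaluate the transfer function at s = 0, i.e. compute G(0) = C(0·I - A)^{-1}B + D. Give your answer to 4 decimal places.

G(0) = C(-A)^{-1}B + D = -C A^{-1} B + D.
det A = 12, so A^{-1} = (1/12)·adj(A) = [[1/2, -1], [2/3, -7/6]]
A^{-1} B = [2, 13/6]^T
C A^{-1} B = -9/2
G(0) = D - C A^{-1} B = 0 - (-9/2) = 9/2 ≈ 4.5000

4.5000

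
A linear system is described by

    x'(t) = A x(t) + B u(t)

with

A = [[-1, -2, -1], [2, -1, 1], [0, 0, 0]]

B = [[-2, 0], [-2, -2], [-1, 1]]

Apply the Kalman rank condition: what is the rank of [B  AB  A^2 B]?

AB = [[7, 3], [-3, 3], [0, 0]]
A^2B = [[-1, -9], [17, 3], [0, 0]]
Controllability matrix C = [B  AB  A^2B] = [[-2, 0, 7, 3, -1, -9], [-2, -2, -3, 3, 17, 3], [-1, 1, 0, 0, 0, 0]]
Take the 3×3 submatrix of C formed by columns 1, 2, 3: [[-2, 0, 7], [-2, -2, -3], [-1, 1, 0]]. Its determinant is (-2)·((-2)·0 - (-3)·1) - 0·((-2)·0 - (-3)·(-1)) + 7·((-2)·1 - (-2)·(-1)) = (-2)·3 - 0·(-3) + 7·(-4) = -34 ≠ 0.
So rank(C) ≥ 3; since C has 3 rows, rank(C) = 3.
rank(C) = 3 = n, so the pair (A, B) is completely controllable.

3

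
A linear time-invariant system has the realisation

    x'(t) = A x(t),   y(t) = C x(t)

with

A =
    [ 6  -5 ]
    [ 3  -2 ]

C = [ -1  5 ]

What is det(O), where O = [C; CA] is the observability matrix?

CA = [[9, -5]]
Observability matrix O = [C; CA] = [[-1, 5], [9, -5]]
det(O) = (-1)·(-5) - 5·9 = 5 - 45 = -40
Since det(O) ≠ 0, rank(O) = 2 and the system is completely observable.

-40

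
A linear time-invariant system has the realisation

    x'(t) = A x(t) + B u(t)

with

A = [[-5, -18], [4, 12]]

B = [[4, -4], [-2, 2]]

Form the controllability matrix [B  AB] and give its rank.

1

AB = [[16, -16], [-8, 8]]
Controllability matrix C = [B  AB] = [[4, -4, 16, -16], [-2, 2, -8, 8]]
Every column of C is a scalar multiple of column 1 = [4, -2] (multipliers 1, -1, 4, -4), so the columns span a one-dimensional space.
C ≠ 0, hence rank(C) = 1.
rank(C) = 1 < n = 2, so the pair (A, B) is not completely controllable.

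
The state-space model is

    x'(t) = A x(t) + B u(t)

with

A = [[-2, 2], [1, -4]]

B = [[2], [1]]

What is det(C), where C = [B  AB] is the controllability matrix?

AB = [[-2], [-2]]
Controllability matrix C = [B  AB] = [[2, -2], [1, -2]]
det(C) = 2·(-2) - (-2)·1 = -4 - (-2) = -2
Since det(C) ≠ 0, rank(C) = 2 and the system is completely controllable.

-2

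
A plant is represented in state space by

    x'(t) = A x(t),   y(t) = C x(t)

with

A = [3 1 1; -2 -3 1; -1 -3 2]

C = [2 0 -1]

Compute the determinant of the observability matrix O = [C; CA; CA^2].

231

CA = [[7, 5, 0]]
CA^2 = [[11, -8, 12]]
Observability matrix O = [C; CA; CA^2] = [[2, 0, -1], [7, 5, 0], [11, -8, 12]]
Expanding along the first row, det(O) = 2·(5·12 - 0·(-8)) - 0·(7·12 - 0·11) + (-1)·(7·(-8) - 5·11) = 2·60 - 0·84 + (-1)·(-111) = 231
Since det(O) ≠ 0, rank(O) = 3 and the system is completely observable.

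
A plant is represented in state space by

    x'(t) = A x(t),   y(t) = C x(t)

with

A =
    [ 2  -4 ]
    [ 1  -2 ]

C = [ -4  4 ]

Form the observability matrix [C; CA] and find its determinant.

-16

CA = [[-4, 8]]
Observability matrix O = [C; CA] = [[-4, 4], [-4, 8]]
det(O) = (-4)·8 - 4·(-4) = -32 - (-16) = -16
Since det(O) ≠ 0, rank(O) = 2 and the system is completely observable.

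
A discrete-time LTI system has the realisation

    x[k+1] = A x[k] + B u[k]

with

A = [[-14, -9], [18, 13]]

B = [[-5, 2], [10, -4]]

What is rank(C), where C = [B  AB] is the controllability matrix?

AB = [[-20, 8], [40, -16]]
Controllability matrix C = [B  AB] = [[-5, 2, -20, 8], [10, -4, 40, -16]]
Every column of C is a scalar multiple of column 1 = [-5, 10] (multipliers 1, -2/5, 4, -8/5), so the columns span a one-dimensional space.
C ≠ 0, hence rank(C) = 1.
rank(C) = 1 < n = 2, so the pair (A, B) is not completely controllable.

1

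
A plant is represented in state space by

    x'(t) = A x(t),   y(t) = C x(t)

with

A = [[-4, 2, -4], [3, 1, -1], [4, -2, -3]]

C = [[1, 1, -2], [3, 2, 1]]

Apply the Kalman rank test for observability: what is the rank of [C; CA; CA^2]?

3

CA = [[-9, 7, 1], [-2, 6, -17]]
CA^2 = [[61, -13, 26], [-42, 36, 53]]
Observability matrix O = [C; CA; CA^2] = [[1, 1, -2], [3, 2, 1], [-9, 7, 1], [-2, 6, -17], [61, -13, 26], [-42, 36, 53]]
Take the 3×3 submatrix of O formed by rows 1, 2, 3: [[1, 1, -2], [3, 2, 1], [-9, 7, 1]]. Its determinant is 1·(2·1 - 1·7) - 1·(3·1 - 1·(-9)) + (-2)·(3·7 - 2·(-9)) = 1·(-5) - 1·12 + (-2)·39 = -95 ≠ 0.
So rank(O) ≥ 3; since O has 3 columns, rank(O) = 3.
rank(O) = 3 = n, so the pair (A, C) is completely observable.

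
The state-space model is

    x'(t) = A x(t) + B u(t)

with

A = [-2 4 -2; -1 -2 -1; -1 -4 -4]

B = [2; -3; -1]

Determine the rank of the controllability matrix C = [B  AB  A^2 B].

AB = [[-14], [5], [14]]
A^2B = [[20], [-10], [-62]]
Controllability matrix C = [B  AB  A^2B] = [[2, -14, 20], [-3, 5, -10], [-1, 14, -62]]
det(C) = 2·(5·(-62) - (-10)·14) - (-14)·((-3)·(-62) - (-10)·(-1)) + 20·((-3)·14 - 5·(-1)) = 2·(-170) - (-14)·176 + 20·(-37) = 1384 ≠ 0, so rank(C) = 3.
rank(C) = 3 = n, so the pair (A, B) is completely controllable.

3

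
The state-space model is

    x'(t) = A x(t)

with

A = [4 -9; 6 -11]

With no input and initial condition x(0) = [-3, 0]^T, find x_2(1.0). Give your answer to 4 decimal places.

det(sI - A) = s^2 - (tr A)s + det A, with tr A = 4 + (-11) = -7 and det A = 4·(-11) - (-9)·6 = -44 - (-54) = 10.
So p(s) = det(sI - A) = s^2 + 7s + 10.
Factor s^2 + 7s + 10: two numbers with sum -7 and product 10 are -2 and -5, so s^2 + 7s + 10 = (s + 2)(s + 5).
Hence p(s) = (s + 2) (s + 5), with roots -5, -2.
The eigenvalues -5, -2 are distinct and real, so A is diagonalisable and x(t) = e^{At} x(0) = V diag(e^{λ_i t}) V^{-1} x(0), where the columns of V are the eigenvectors.
λ = -5: A - (-5)I = [[9, -9], [6, -6]]. Row 1 gives 9·v1 + (-9)·v2 = 0, so take v_1 = [1, 1]^T.
λ = -2: A - (-2)I = [[6, -9], [6, -9]]. Row 1 gives 6·v1 + (-9)·v2 = 0, so take v_2 = [3, 2]^T.
V = [v_1 v_2] = [[1, 3], [1, 2]] has det V = -1, so V^{-1} = adj(V)/det V = [[-2, 3], [1, -1]].
Modal coordinates z(0) = V^{-1} x(0): (-2)·(-3) + 3·0 = 6; 1·(-3) + (-1)·0 = -3; so z(0) = [6, -3]^T.
x_2(t) = Σ_i (v_i)_2 · z_i(0) · e^{λ_i t} (row 2 of V times the modal terms).
x_2(1.0) = 1·6·e^{-5·1.0} + 2·(-3)·e^{-2·1.0} = 6·0.006738 + (-6)·0.135335 = -0.7716.

-0.7716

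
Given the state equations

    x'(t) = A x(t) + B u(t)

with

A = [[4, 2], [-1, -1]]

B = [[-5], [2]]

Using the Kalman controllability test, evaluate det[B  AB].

AB = [[-16], [3]]
Controllability matrix C = [B  AB] = [[-5, -16], [2, 3]]
det(C) = (-5)·3 - (-16)·2 = -15 - (-32) = 17
Since det(C) ≠ 0, rank(C) = 2 and the system is completely controllable.

17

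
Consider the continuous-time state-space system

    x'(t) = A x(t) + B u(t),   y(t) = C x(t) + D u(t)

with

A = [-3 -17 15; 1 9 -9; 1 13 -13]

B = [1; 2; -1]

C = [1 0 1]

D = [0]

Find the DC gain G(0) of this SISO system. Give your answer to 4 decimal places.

-1.5000

G(0) = C(-A)^{-1}B + D = -C A^{-1} B + D.
det A = -8, so A^{-1} = (1/-8)·adj(A) = [[0, 13/4, -9/4], [-1/2, -3, 3/2], [-1/2, -11/4, 5/4]]
A^{-1} B = [35/4, -8, -29/4]^T
C A^{-1} B = 3/2
G(0) = D - C A^{-1} B = 0 - (3/2) = -3/2 ≈ -1.5000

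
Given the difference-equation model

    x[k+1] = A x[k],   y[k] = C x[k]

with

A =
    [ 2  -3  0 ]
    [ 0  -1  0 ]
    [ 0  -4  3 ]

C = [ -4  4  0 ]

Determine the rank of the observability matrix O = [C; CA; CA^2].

CA = [[-8, 8, 0]]
CA^2 = [[-16, 16, 0]]
Observability matrix O = [C; CA; CA^2] = [[-4, 4, 0], [-8, 8, 0], [-16, 16, 0]]
Every row of O is a scalar multiple of row 1 = [-4, 4, 0] (multipliers 1, 2, 4), so the rows span a one-dimensional space.
O ≠ 0, hence rank(O) = 1.
rank(O) = 1 < n = 3, so the pair (A, C) is not completely observable.

1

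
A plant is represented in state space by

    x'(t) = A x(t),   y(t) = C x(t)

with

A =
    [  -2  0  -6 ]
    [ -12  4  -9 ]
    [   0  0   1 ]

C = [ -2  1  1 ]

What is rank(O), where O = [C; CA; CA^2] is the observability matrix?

1

CA = [[-8, 4, 4]]
CA^2 = [[-32, 16, 16]]
Observability matrix O = [C; CA; CA^2] = [[-2, 1, 1], [-8, 4, 4], [-32, 16, 16]]
Every row of O is a scalar multiple of row 1 = [-2, 1, 1] (multipliers 1, 4, 16), so the rows span a one-dimensional space.
O ≠ 0, hence rank(O) = 1.
rank(O) = 1 < n = 3, so the pair (A, C) is not completely observable.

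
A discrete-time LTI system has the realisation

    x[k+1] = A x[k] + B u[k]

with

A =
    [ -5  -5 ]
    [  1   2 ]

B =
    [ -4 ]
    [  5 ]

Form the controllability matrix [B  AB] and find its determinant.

1

AB = [[-5], [6]]
Controllability matrix C = [B  AB] = [[-4, -5], [5, 6]]
det(C) = (-4)·6 - (-5)·5 = -24 - (-25) = 1
Since det(C) ≠ 0, rank(C) = 2 and the system is completely controllable.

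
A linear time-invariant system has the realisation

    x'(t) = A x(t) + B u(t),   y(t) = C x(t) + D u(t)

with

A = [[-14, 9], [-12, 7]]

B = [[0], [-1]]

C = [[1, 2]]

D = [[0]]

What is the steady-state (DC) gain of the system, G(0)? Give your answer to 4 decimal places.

G(0) = C(-A)^{-1}B + D = -C A^{-1} B + D.
det A = 10, so A^{-1} = (1/10)·adj(A) = [[7/10, -9/10], [6/5, -7/5]]
A^{-1} B = [9/10, 7/5]^T
C A^{-1} B = 37/10
G(0) = D - C A^{-1} B = 0 - (37/10) = -37/10 ≈ -3.7000

-3.7000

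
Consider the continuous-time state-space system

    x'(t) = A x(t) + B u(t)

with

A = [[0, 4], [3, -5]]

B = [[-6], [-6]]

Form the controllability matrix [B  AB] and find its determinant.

AB = [[-24], [12]]
Controllability matrix C = [B  AB] = [[-6, -24], [-6, 12]]
det(C) = (-6)·12 - (-24)·(-6) = -72 - 144 = -216
Since det(C) ≠ 0, rank(C) = 2 and the system is completely controllable.

-216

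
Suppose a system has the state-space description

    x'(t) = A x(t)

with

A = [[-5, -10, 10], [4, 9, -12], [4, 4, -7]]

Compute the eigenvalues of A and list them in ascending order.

-5, -3, 5

det(sI - A) = s^3 - (tr A)s^2 + (M11 + M22 + M33)s - det A, where Mii is the 2×2 principal minor of A obtained by deleting row i and column i.
tr A = (-5) + 9 + (-7) = -3; M11 = 9·(-7) - (-12)·4 = -63 - (-48) = -15; M22 = (-5)·(-7) - 10·4 = 35 - 40 = -5; M33 = (-5)·9 - (-10)·4 = -45 - (-40) = -5; sum of minors = -25.
det A = (-5)·(9·(-7) - (-12)·4) - (-10)·(4·(-7) - (-12)·4) + 10·(4·4 - 9·4) = (-5)·(-15) - (-10)·20 + 10·(-20) = 75.
So p(s) = det(sI - A) = s^3 + 3s^2 - 25s - 75.
Rational-root test: any integer root divides -75. Testing small divisors, s = -3 works: p(-3) = -27 + 27 + 75 + (-75) = 0, so (s + 3) is a factor.
Dividing, p(s) = (s + 3)(s^2 - 25).
Factor s^2 - 25: two numbers with sum 0 and product -25 are 5 and -5, so s^2 - 25 = (s - 5)(s + 5).
Hence p(s) = (s - 5) (s + 3) (s + 5), with roots -5, -3, 5.
At least one eigenvalue has non-negative real part, so the system is not asymptotically stable.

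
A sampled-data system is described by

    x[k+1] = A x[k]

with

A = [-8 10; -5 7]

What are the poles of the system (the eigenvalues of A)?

det(zI - A) = z^2 - (tr A)z + det A, with tr A = (-8) + 7 = -1 and det A = (-8)·7 - 10·(-5) = -56 - (-50) = -6.
So p(z) = det(zI - A) = z^2 + z - 6.
Factor z^2 + z - 6: two numbers with sum -1 and product -6 are 2 and -3, so z^2 + z - 6 = (z - 2)(z + 3).
Hence p(z) = (z - 2) (z + 3), with roots -3, 2.

-3, 2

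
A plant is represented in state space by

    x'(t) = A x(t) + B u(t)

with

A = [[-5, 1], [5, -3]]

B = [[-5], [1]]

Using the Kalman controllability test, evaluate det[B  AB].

AB = [[26], [-28]]
Controllability matrix C = [B  AB] = [[-5, 26], [1, -28]]
det(C) = (-5)·(-28) - 26·1 = 140 - 26 = 114
Since det(C) ≠ 0, rank(C) = 2 and the system is completely controllable.

114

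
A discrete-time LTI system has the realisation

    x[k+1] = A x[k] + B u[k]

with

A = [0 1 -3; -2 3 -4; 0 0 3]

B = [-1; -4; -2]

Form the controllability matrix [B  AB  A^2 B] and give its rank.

2

AB = [[2], [-2], [-6]]
A^2B = [[16], [14], [-18]]
Controllability matrix C = [B  AB  A^2B] = [[-1, 2, 16], [-4, -2, 14], [-2, -6, -18]]
The rows r1, r2, r3 of C are linearly dependent: 2·r1 - r2 + r3 = 0 (check each entry), so rank(C) ≤ 2.
The 2×2 minor from rows 1, 2, columns 1, 2 is (-1)·(-2) - 2·(-4) = 2 - (-8) = 10 ≠ 0, so rank(C) = 2.
rank(C) = 2 < n = 3, so the pair (A, B) is not completely controllable.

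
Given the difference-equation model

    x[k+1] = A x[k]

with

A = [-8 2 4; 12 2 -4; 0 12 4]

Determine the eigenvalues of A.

det(zI - A) = z^3 - (tr A)z^2 + (M11 + M22 + M33)z - det A, where Mii is the 2×2 principal minor of A obtained by deleting row i and column i.
tr A = (-8) + 2 + 4 = -2; M11 = 2·4 - (-4)·12 = 8 - (-48) = 56; M22 = (-8)·4 - 4·0 = -32 - 0 = -32; M33 = (-8)·2 - 2·12 = -16 - 24 = -40; sum of minors = -16.
det A = (-8)·(2·4 - (-4)·12) - 2·(12·4 - (-4)·0) + 4·(12·12 - 2·0) = (-8)·56 - 2·48 + 4·144 = 32.
So p(z) = det(zI - A) = z^3 + 2z^2 - 16z - 32.
Rational-root test: any integer root divides -32. Testing small divisors, z = -2 works: p(-2) = -8 + 8 + 32 + (-32) = 0, so (z + 2) is a factor.
Dividing, p(z) = (z + 2)(z^2 - 16).
Factor z^2 - 16: two numbers with sum 0 and product -16 are 4 and -4, so z^2 - 16 = (z - 4)(z + 4).
Hence p(z) = (z - 4) (z + 2) (z + 4), with roots -4, -2, 4.

-4, -2, 4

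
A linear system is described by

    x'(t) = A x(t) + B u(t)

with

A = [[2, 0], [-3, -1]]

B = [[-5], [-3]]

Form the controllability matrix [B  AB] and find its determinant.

AB = [[-10], [18]]
Controllability matrix C = [B  AB] = [[-5, -10], [-3, 18]]
det(C) = (-5)·18 - (-10)·(-3) = -90 - 30 = -120
Since det(C) ≠ 0, rank(C) = 2 and the system is completely controllable.

-120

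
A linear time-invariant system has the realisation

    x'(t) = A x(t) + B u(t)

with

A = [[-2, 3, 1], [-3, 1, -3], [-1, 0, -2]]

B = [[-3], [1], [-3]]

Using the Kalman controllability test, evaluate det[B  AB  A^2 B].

AB = [[6], [19], [9]]
A^2B = [[54], [-26], [-24]]
Controllability matrix C = [B  AB  A^2B] = [[-3, 6, 54], [1, 19, -26], [-3, 9, -24]]
Expanding along the first row, det(C) = (-3)·(19·(-24) - (-26)·9) - 6·(1·(-24) - (-26)·(-3)) + 54·(1·9 - 19·(-3)) = (-3)·(-222) - 6·(-102) + 54·66 = 4842
Since det(C) ≠ 0, rank(C) = 3 and the system is completely controllable.

4842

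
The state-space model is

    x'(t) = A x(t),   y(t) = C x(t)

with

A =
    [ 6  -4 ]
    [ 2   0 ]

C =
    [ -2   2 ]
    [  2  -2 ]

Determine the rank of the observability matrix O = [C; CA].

CA = [[-8, 8], [8, -8]]
Observability matrix O = [C; CA] = [[-2, 2], [2, -2], [-8, 8], [8, -8]]
Every row of O is a scalar multiple of row 1 = [-2, 2] (multipliers 1, -1, 4, -4), so the rows span a one-dimensional space.
O ≠ 0, hence rank(O) = 1.
rank(O) = 1 < n = 2, so the pair (A, C) is not completely observable.

1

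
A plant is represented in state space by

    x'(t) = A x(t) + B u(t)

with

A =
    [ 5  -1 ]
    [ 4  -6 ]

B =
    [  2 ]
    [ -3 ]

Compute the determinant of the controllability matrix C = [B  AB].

AB = [[13], [26]]
Controllability matrix C = [B  AB] = [[2, 13], [-3, 26]]
det(C) = 2·26 - 13·(-3) = 52 - (-39) = 91
Since det(C) ≠ 0, rank(C) = 2 and the system is completely controllable.

91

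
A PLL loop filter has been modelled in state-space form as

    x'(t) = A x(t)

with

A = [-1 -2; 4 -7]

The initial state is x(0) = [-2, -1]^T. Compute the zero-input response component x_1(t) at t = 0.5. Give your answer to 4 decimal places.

-0.5873

det(sI - A) = s^2 - (tr A)s + det A, with tr A = (-1) + (-7) = -8 and det A = (-1)·(-7) - (-2)·4 = 7 - (-8) = 15.
So p(s) = det(sI - A) = s^2 + 8s + 15.
Factor s^2 + 8s + 15: two numbers with sum -8 and product 15 are -3 and -5, so s^2 + 8s + 15 = (s + 3)(s + 5).
Hence p(s) = (s + 3) (s + 5), with roots -5, -3.
The eigenvalues -5, -3 are distinct and real, so A is diagonalisable and x(t) = e^{At} x(0) = V diag(e^{λ_i t}) V^{-1} x(0), where the columns of V are the eigenvectors.
λ = -5: A - (-5)I = [[4, -2], [4, -2]]. Row 1 gives 4·v1 + (-2)·v2 = 0, so take v_1 = [1, 2]^T.
λ = -3: A - (-3)I = [[2, -2], [4, -4]]. Row 1 gives 2·v1 + (-2)·v2 = 0, so take v_2 = [-1, -1]^T.
V = [v_1 v_2] = [[1, -1], [2, -1]] has det V = 1, so V^{-1} = adj(V)/det V = [[-1, 1], [-2, 1]].
Modal coordinates z(0) = V^{-1} x(0): (-1)·(-2) + 1·(-1) = 1; (-2)·(-2) + 1·(-1) = 3; so z(0) = [1, 3]^T.
x_1(t) = Σ_i (v_i)_1 · z_i(0) · e^{λ_i t} (row 1 of V times the modal terms).
x_1(0.5) = 1·1·e^{-5·0.5} + (-1)·3·e^{-3·0.5} = 1·0.082085 + (-3)·0.223130 = -0.5873.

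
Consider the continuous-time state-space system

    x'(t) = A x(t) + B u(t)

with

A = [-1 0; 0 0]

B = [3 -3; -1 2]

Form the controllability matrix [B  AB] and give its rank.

AB = [[-3, 3], [0, 0]]
Controllability matrix C = [B  AB] = [[3, -3, -3, 3], [-1, 2, 0, 0]]
Take the 2×2 submatrix of C formed by columns 1, 2: [[3, -3], [-1, 2]]. Its determinant is 3·2 - (-3)·(-1) = 6 - 3 = 3 ≠ 0.
So rank(C) ≥ 2; since C has 2 rows, rank(C) = 2.
rank(C) = 2 = n, so the pair (A, B) is completely controllable.

2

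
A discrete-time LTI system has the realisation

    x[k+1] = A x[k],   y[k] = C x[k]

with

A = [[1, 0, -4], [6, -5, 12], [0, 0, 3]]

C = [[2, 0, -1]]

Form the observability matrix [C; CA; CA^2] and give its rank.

2

CA = [[2, 0, -11]]
CA^2 = [[2, 0, -41]]
Observability matrix O = [C; CA; CA^2] = [[2, 0, -1], [2, 0, -11], [2, 0, -41]]
Column 2 of O is identically zero, so rank(O) ≤ 2.
The 2×2 minor from rows 1, 2, columns 1, 3 is 2·(-11) - (-1)·2 = -22 - (-2) = -20 ≠ 0, so rank(O) = 2.
rank(O) = 2 < n = 3, so the pair (A, C) is not completely observable.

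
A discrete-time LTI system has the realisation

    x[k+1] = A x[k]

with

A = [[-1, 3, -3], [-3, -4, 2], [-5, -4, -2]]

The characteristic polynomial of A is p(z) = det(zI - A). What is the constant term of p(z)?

40

Expand det(zI - A) for the 3×3 matrix.
p(z) = z^3 + 7z^2 + 16z + 40.
(Check: constant term = det(-A) = (-1)^3 det A = 40; coefficient of z^2 = -tr A = 7.)
The constant term is 40.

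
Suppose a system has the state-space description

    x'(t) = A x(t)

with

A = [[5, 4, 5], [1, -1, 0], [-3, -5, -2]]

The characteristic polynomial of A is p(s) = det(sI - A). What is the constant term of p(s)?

Expand det(sI - A) for the 3×3 matrix.
p(s) = s^3 - 2s^2 - 2s + 22.
(Check: constant term = det(-A) = (-1)^3 det A = 22; coefficient of s^2 = -tr A = -2.)
The constant term is 22.

22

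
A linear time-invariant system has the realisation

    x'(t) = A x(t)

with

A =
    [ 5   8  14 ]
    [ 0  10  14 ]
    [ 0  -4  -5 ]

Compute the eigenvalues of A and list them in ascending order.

det(sI - A) = s^3 - (tr A)s^2 + (M11 + M22 + M33)s - det A, where Mii is the 2×2 principal minor of A obtained by deleting row i and column i.
tr A = 5 + 10 + (-5) = 10; M11 = 10·(-5) - 14·(-4) = -50 - (-56) = 6; M22 = 5·(-5) - 14·0 = -25 - 0 = -25; M33 = 5·10 - 8·0 = 50 - 0 = 50; sum of minors = 31.
det A = 5·(10·(-5) - 14·(-4)) - 8·(0·(-5) - 14·0) + 14·(0·(-4) - 10·0) = 5·6 - 8·0 + 14·0 = 30.
So p(s) = det(sI - A) = s^3 - 10s^2 + 31s - 30.
Rational-root test: any integer root divides -30. Testing small divisors, s = 2 works: p(2) = 8 + (-40) + 62 + (-30) = 0, so (s - 2) is a factor.
Dividing, p(s) = (s - 2)(s^2 - 8s + 15).
Factor s^2 - 8s + 15: two numbers with sum 8 and product 15 are 5 and 3, so s^2 - 8s + 15 = (s - 5)(s - 3).
Hence p(s) = (s - 5) (s - 3) (s - 2), with roots 2, 3, 5.
At least one eigenvalue has non-negative real part, so the system is not asymptotically stable.

2, 3, 5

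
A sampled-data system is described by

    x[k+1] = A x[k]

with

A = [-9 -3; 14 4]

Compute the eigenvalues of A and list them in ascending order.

det(zI - A) = z^2 - (tr A)z + det A, with tr A = (-9) + 4 = -5 and det A = (-9)·4 - (-3)·14 = -36 - (-42) = 6.
So p(z) = det(zI - A) = z^2 + 5z + 6.
Factor z^2 + 5z + 6: two numbers with sum -5 and product 6 are -2 and -3, so z^2 + 5z + 6 = (z + 2)(z + 3).
Hence p(z) = (z + 2) (z + 3), with roots -3, -2.

-3, -2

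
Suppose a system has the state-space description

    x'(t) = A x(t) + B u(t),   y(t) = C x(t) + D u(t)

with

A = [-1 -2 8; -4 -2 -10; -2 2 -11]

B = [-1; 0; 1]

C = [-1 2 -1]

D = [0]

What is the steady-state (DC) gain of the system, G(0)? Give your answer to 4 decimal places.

G(0) = C(-A)^{-1}B + D = -C A^{-1} B + D.
det A = -90, so A^{-1} = (1/-90)·adj(A) = [[-7/15, 1/15, -2/5], [4/15, -3/10, 7/15], [2/15, -1/15, 1/15]]
A^{-1} B = [1/15, 1/5, -1/15]^T
C A^{-1} B = 2/5
G(0) = D - C A^{-1} B = 0 - (2/5) = -2/5 ≈ -0.4000

-0.4000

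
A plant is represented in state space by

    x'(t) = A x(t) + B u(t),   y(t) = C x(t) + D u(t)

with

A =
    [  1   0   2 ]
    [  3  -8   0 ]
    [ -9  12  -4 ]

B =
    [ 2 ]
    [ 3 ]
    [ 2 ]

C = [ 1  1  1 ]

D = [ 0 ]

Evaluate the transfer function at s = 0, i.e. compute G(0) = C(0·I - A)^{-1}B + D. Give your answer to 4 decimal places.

G(0) = C(-A)^{-1}B + D = -C A^{-1} B + D.
det A = -40, so A^{-1} = (1/-40)·adj(A) = [[-4/5, -3/5, -2/5], [-3/10, -7/20, -3/20], [9/10, 3/10, 1/5]]
A^{-1} B = [-21/5, -39/20, 31/10]^T
C A^{-1} B = -61/20
G(0) = D - C A^{-1} B = 0 - (-61/20) = 61/20 ≈ 3.0500

3.0500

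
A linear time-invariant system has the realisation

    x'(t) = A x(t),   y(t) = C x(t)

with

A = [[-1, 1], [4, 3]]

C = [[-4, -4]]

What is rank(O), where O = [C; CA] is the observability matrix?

2

CA = [[-12, -16]]
Observability matrix O = [C; CA] = [[-4, -4], [-12, -16]]
det(O) = (-4)·(-16) - (-4)·(-12) = 64 - 48 = 16 ≠ 0, so rank(O) = 2.
rank(O) = 2 = n, so the pair (A, C) is completely observable.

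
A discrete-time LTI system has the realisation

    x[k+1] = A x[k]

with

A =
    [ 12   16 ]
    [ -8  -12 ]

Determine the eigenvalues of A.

-4, 4

det(zI - A) = z^2 - (tr A)z + det A, with tr A = 12 + (-12) = 0 and det A = 12·(-12) - 16·(-8) = -144 - (-128) = -16.
So p(z) = det(zI - A) = z^2 - 16.
Factor z^2 - 16: two numbers with sum 0 and product -16 are 4 and -4, so z^2 - 16 = (z - 4)(z + 4).
Hence p(z) = (z - 4) (z + 4), with roots -4, 4.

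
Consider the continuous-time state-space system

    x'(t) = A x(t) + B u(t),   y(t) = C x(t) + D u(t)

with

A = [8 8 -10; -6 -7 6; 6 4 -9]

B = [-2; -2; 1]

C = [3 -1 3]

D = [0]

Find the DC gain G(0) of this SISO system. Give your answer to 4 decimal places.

-66.0000

G(0) = C(-A)^{-1}B + D = -C A^{-1} B + D.
det A = -12, so A^{-1} = (1/-12)·adj(A) = [[-13/4, -8/3, 11/6], [3/2, 1, -1], [-3/2, -4/3, 2/3]]
A^{-1} B = [41/3, -6, 19/3]^T
C A^{-1} B = 66
G(0) = D - C A^{-1} B = 0 - (66) = -66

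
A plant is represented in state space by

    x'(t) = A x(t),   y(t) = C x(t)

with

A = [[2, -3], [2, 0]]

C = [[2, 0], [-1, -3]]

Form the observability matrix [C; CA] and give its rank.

2

CA = [[4, -6], [-8, 3]]
Observability matrix O = [C; CA] = [[2, 0], [-1, -3], [4, -6], [-8, 3]]
Take the 2×2 submatrix of O formed by rows 1, 2: [[2, 0], [-1, -3]]. Its determinant is 2·(-3) - 0·(-1) = -6 - 0 = -6 ≠ 0.
So rank(O) ≥ 2; since O has 2 columns, rank(O) = 2.
rank(O) = 2 = n, so the pair (A, C) is completely observable.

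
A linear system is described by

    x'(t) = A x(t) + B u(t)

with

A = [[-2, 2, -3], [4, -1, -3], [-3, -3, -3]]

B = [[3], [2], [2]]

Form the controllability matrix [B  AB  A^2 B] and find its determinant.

AB = [[-8], [4], [-21]]
A^2B = [[87], [27], [75]]
Controllability matrix C = [B  AB  A^2B] = [[3, -8, 87], [2, 4, 27], [2, -21, 75]]
Expanding along the first row, det(C) = 3·(4·75 - 27·(-21)) - (-8)·(2·75 - 27·2) + 87·(2·(-21) - 4·2) = 3·867 - (-8)·96 + 87·(-50) = -981
Since det(C) ≠ 0, rank(C) = 3 and the system is completely controllable.

-981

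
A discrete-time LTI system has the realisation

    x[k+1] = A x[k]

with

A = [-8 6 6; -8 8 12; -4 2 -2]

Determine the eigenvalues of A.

-4, -2, 4

det(zI - A) = z^3 - (tr A)z^2 + (M11 + M22 + M33)z - det A, where Mii is the 2×2 principal minor of A obtained by deleting row i and column i.
tr A = (-8) + 8 + (-2) = -2; M11 = 8·(-2) - 12·2 = -16 - 24 = -40; M22 = (-8)·(-2) - 6·(-4) = 16 - (-24) = 40; M33 = (-8)·8 - 6·(-8) = -64 - (-48) = -16; sum of minors = -16.
det A = (-8)·(8·(-2) - 12·2) - 6·((-8)·(-2) - 12·(-4)) + 6·((-8)·2 - 8·(-4)) = (-8)·(-40) - 6·64 + 6·16 = 32.
So p(z) = det(zI - A) = z^3 + 2z^2 - 16z - 32.
Rational-root test: any integer root divides -32. Testing small divisors, z = -2 works: p(-2) = -8 + 8 + 32 + (-32) = 0, so (z + 2) is a factor.
Dividing, p(z) = (z + 2)(z^2 - 16).
Factor z^2 - 16: two numbers with sum 0 and product -16 are 4 and -4, so z^2 - 16 = (z - 4)(z + 4).
Hence p(z) = (z - 4) (z + 2) (z + 4), with roots -4, -2, 4.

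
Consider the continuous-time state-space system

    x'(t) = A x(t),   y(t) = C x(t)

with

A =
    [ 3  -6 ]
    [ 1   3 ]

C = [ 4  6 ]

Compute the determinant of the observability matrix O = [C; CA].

-132

CA = [[18, -6]]
Observability matrix O = [C; CA] = [[4, 6], [18, -6]]
det(O) = 4·(-6) - 6·18 = -24 - 108 = -132
Since det(O) ≠ 0, rank(O) = 2 and the system is completely observable.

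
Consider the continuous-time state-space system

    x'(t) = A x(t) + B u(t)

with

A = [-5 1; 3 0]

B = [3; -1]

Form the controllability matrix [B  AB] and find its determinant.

AB = [[-16], [9]]
Controllability matrix C = [B  AB] = [[3, -16], [-1, 9]]
det(C) = 3·9 - (-16)·(-1) = 27 - 16 = 11
Since det(C) ≠ 0, rank(C) = 2 and the system is completely controllable.

11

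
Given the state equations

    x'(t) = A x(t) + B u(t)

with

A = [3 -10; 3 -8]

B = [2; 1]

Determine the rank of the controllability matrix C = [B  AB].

1

AB = [[-4], [-2]]
Controllability matrix C = [B  AB] = [[2, -4], [1, -2]]
Every column of C is a scalar multiple of column 1 = [2, 1] (multipliers 1, -2), so the columns span a one-dimensional space.
C ≠ 0, hence rank(C) = 1.
rank(C) = 1 < n = 2, so the pair (A, B) is not completely controllable.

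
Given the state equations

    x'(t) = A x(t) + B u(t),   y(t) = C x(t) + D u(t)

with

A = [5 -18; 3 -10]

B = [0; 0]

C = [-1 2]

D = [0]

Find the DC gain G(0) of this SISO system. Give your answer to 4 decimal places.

G(0) = C(-A)^{-1}B + D = -C A^{-1} B + D.
det A = 4, so A^{-1} = (1/4)·adj(A) = [[-5/2, 9/2], [-3/4, 5/4]]
A^{-1} B = [0, 0]^T
C A^{-1} B = 0
G(0) = D - C A^{-1} B = 0 - (0) = 0

0.0000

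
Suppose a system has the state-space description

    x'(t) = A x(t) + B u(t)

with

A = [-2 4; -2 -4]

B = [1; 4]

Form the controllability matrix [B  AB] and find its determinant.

AB = [[14], [-18]]
Controllability matrix C = [B  AB] = [[1, 14], [4, -18]]
det(C) = 1·(-18) - 14·4 = -18 - 56 = -74
Since det(C) ≠ 0, rank(C) = 2 and the system is completely controllable.

-74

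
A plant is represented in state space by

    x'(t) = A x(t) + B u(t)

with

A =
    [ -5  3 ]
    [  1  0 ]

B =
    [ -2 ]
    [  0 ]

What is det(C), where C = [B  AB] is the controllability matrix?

4

AB = [[10], [-2]]
Controllability matrix C = [B  AB] = [[-2, 10], [0, -2]]
det(C) = (-2)·(-2) - 10·0 = 4 - 0 = 4
Since det(C) ≠ 0, rank(C) = 2 and the system is completely controllable.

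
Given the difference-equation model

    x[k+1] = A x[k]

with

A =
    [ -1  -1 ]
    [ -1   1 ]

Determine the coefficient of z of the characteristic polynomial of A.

0

For a 2×2 matrix, det(zI - A) = z^2 - (tr A)z + det A.
tr A = 0, det A = -2.
So p(z) = z^2 - 2.
The coefficient of z is 0.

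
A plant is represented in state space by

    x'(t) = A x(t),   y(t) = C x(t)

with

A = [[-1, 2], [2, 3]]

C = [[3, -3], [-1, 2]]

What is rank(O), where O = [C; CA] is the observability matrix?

CA = [[-9, -3], [5, 4]]
Observability matrix O = [C; CA] = [[3, -3], [-1, 2], [-9, -3], [5, 4]]
Take the 2×2 submatrix of O formed by rows 1, 2: [[3, -3], [-1, 2]]. Its determinant is 3·2 - (-3)·(-1) = 6 - 3 = 3 ≠ 0.
So rank(O) ≥ 2; since O has 2 columns, rank(O) = 2.
rank(O) = 2 = n, so the pair (A, C) is completely observable.

2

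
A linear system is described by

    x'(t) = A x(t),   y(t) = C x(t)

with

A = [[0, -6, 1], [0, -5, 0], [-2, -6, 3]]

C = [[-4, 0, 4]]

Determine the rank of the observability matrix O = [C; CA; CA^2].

CA = [[-8, 0, 8]]
CA^2 = [[-16, 0, 16]]
Observability matrix O = [C; CA; CA^2] = [[-4, 0, 4], [-8, 0, 8], [-16, 0, 16]]
Every row of O is a scalar multiple of row 1 = [-4, 0, 4] (multipliers 1, 2, 4), so the rows span a one-dimensional space.
O ≠ 0, hence rank(O) = 1.
rank(O) = 1 < n = 3, so the pair (A, C) is not completely observable.

1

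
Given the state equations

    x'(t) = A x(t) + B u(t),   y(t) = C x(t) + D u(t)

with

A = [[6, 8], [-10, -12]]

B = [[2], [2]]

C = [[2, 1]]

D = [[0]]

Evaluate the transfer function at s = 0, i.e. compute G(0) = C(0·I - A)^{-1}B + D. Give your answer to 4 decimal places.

6.0000

G(0) = C(-A)^{-1}B + D = -C A^{-1} B + D.
det A = 8, so A^{-1} = (1/8)·adj(A) = [[-3/2, -1], [5/4, 3/4]]
A^{-1} B = [-5, 4]^T
C A^{-1} B = -6
G(0) = D - C A^{-1} B = 0 - (-6) = 6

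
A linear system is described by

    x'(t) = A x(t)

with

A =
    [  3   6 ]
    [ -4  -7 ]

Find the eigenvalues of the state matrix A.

det(sI - A) = s^2 - (tr A)s + det A, with tr A = 3 + (-7) = -4 and det A = 3·(-7) - 6·(-4) = -21 - (-24) = 3.
So p(s) = det(sI - A) = s^2 + 4s + 3.
Factor s^2 + 4s + 3: two numbers with sum -4 and product 3 are -1 and -3, so s^2 + 4s + 3 = (s + 1)(s + 3).
Hence p(s) = (s + 1) (s + 3), with roots -3, -1.
All eigenvalues have negative real part, so the system is asymptotically stable.

-3, -1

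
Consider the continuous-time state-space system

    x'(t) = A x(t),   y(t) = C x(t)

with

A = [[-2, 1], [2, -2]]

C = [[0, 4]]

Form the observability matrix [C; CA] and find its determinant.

-32

CA = [[8, -8]]
Observability matrix O = [C; CA] = [[0, 4], [8, -8]]
det(O) = 0·(-8) - 4·8 = 0 - 32 = -32
Since det(O) ≠ 0, rank(O) = 2 and the system is completely observable.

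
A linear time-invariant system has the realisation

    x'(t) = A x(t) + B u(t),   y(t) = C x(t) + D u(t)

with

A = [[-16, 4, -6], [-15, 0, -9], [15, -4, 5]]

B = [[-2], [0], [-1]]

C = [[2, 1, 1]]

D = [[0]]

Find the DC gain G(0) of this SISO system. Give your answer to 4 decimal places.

G(0) = C(-A)^{-1}B + D = -C A^{-1} B + D.
det A = -24, so A^{-1} = (1/-24)·adj(A) = [[3/2, -1/6, 3/2], [5/2, -5/12, 9/4], [-5/2, 1/6, -5/2]]
A^{-1} B = [-9/2, -29/4, 15/2]^T
C A^{-1} B = -35/4
G(0) = D - C A^{-1} B = 0 - (-35/4) = 35/4 ≈ 8.7500

8.7500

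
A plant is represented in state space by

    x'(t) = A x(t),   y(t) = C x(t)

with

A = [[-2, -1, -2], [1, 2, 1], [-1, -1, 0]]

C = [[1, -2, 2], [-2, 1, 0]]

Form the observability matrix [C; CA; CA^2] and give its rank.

3

CA = [[-6, -7, -4], [5, 4, 5]]
CA^2 = [[9, -4, 5], [-11, -2, -6]]
Observability matrix O = [C; CA; CA^2] = [[1, -2, 2], [-2, 1, 0], [-6, -7, -4], [5, 4, 5], [9, -4, 5], [-11, -2, -6]]
Take the 3×3 submatrix of O formed by rows 1, 2, 3: [[1, -2, 2], [-2, 1, 0], [-6, -7, -4]]. Its determinant is 1·(1·(-4) - 0·(-7)) - (-2)·((-2)·(-4) - 0·(-6)) + 2·((-2)·(-7) - 1·(-6)) = 1·(-4) - (-2)·8 + 2·20 = 52 ≠ 0.
So rank(O) ≥ 3; since O has 3 columns, rank(O) = 3.
rank(O) = 3 = n, so the pair (A, C) is completely observable.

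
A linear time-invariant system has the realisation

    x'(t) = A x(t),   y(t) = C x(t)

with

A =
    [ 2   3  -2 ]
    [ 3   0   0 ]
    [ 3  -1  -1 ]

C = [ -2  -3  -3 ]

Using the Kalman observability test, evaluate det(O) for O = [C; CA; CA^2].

-7100

CA = [[-22, -3, 7]]
CA^2 = [[-32, -73, 37]]
Observability matrix O = [C; CA; CA^2] = [[-2, -3, -3], [-22, -3, 7], [-32, -73, 37]]
Expanding along the first row, det(O) = (-2)·((-3)·37 - 7·(-73)) - (-3)·((-22)·37 - 7·(-32)) + (-3)·((-22)·(-73) - (-3)·(-32)) = (-2)·400 - (-3)·(-590) + (-3)·1510 = -7100
Since det(O) ≠ 0, rank(O) = 3 and the system is completely observable.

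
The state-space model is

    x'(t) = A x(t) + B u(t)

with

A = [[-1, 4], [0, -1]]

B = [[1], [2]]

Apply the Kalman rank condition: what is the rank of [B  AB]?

2

AB = [[7], [-2]]
Controllability matrix C = [B  AB] = [[1, 7], [2, -2]]
det(C) = 1·(-2) - 7·2 = -2 - 14 = -16 ≠ 0, so rank(C) = 2.
rank(C) = 2 = n, so the pair (A, B) is completely controllable.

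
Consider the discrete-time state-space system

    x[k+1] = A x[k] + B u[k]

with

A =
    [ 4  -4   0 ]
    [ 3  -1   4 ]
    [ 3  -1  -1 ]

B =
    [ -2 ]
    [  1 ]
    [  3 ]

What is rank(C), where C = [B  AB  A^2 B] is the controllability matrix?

3

AB = [[-12], [5], [-10]]
A^2B = [[-68], [-81], [-31]]
Controllability matrix C = [B  AB  A^2B] = [[-2, -12, -68], [1, 5, -81], [3, -10, -31]]
det(C) = (-2)·(5·(-31) - (-81)·(-10)) - (-12)·(1·(-31) - (-81)·3) + (-68)·(1·(-10) - 5·3) = (-2)·(-965) - (-12)·212 + (-68)·(-25) = 6174 ≠ 0, so rank(C) = 3.
rank(C) = 3 = n, so the pair (A, B) is completely controllable.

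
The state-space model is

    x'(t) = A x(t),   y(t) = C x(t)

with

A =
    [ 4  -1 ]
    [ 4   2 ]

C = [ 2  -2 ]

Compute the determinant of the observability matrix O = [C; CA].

-12

CA = [[0, -6]]
Observability matrix O = [C; CA] = [[2, -2], [0, -6]]
det(O) = 2·(-6) - (-2)·0 = -12 - 0 = -12
Since det(O) ≠ 0, rank(O) = 2 and the system is completely observable.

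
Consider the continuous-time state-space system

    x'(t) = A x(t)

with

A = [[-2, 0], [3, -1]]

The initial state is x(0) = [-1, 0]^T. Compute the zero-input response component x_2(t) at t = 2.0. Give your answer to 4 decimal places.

det(sI - A) = s^2 - (tr A)s + det A, with tr A = (-2) + (-1) = -3 and det A = (-2)·(-1) - 0·3 = 2 - 0 = 2.
So p(s) = det(sI - A) = s^2 + 3s + 2.
Factor s^2 + 3s + 2: two numbers with sum -3 and product 2 are -1 and -2, so s^2 + 3s + 2 = (s + 1)(s + 2).
Hence p(s) = (s + 1) (s + 2), with roots -2, -1.
The eigenvalues -2, -1 are distinct and real, so A is diagonalisable and x(t) = e^{At} x(0) = V diag(e^{λ_i t}) V^{-1} x(0), where the columns of V are the eigenvectors.
λ = -2: A - (-2)I = [[0, 0], [3, 1]]. Row 2 gives 3·v1 + 1·v2 = 0, so take v_1 = [1, -3]^T.
λ = -1: A - (-1)I = [[-1, 0], [3, 0]]. Row 1 gives (-1)·v1 + 0·v2 = 0, so take v_2 = [0, -1]^T.
V = [v_1 v_2] = [[1, 0], [-3, -1]] has det V = -1, so V^{-1} = adj(V)/det V = [[1, 0], [-3, -1]].
Modal coordinates z(0) = V^{-1} x(0): 1·(-1) + 0·0 = -1; (-3)·(-1) + (-1)·0 = 3; so z(0) = [-1, 3]^T.
x_2(t) = Σ_i (v_i)_2 · z_i(0) · e^{λ_i t} (row 2 of V times the modal terms).
x_2(2.0) = (-3)·(-1)·e^{-2·2.0} + (-1)·3·e^{-1·2.0} = 3·0.018316 + (-3)·0.135335 = -0.3511.

-0.3511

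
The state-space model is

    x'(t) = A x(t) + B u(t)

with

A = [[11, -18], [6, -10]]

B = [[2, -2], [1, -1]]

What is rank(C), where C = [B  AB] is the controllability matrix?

1

AB = [[4, -4], [2, -2]]
Controllability matrix C = [B  AB] = [[2, -2, 4, -4], [1, -1, 2, -2]]
Every column of C is a scalar multiple of column 1 = [2, 1] (multipliers 1, -1, 2, -2), so the columns span a one-dimensional space.
C ≠ 0, hence rank(C) = 1.
rank(C) = 1 < n = 2, so the pair (A, B) is not completely controllable.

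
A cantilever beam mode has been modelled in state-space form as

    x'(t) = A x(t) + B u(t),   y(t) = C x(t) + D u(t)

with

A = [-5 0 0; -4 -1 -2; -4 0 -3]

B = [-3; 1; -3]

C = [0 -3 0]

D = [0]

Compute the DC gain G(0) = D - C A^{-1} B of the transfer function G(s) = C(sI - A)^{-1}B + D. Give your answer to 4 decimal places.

G(0) = C(-A)^{-1}B + D = -C A^{-1} B + D.
det A = -15, so A^{-1} = (1/-15)·adj(A) = [[-1/5, 0, 0], [4/15, -1, 2/3], [4/15, 0, -1/3]]
A^{-1} B = [3/5, -19/5, 1/5]^T
C A^{-1} B = 57/5
G(0) = D - C A^{-1} B = 0 - (57/5) = -57/5 ≈ -11.4000

-11.4000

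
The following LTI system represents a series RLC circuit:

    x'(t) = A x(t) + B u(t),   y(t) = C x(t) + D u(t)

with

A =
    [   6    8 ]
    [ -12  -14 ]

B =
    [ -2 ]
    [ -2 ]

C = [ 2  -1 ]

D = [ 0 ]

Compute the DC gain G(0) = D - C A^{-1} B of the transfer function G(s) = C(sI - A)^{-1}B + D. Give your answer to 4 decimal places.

G(0) = C(-A)^{-1}B + D = -C A^{-1} B + D.
det A = 12, so A^{-1} = (1/12)·adj(A) = [[-7/6, -2/3], [1, 1/2]]
A^{-1} B = [11/3, -3]^T
C A^{-1} B = 31/3
G(0) = D - C A^{-1} B = 0 - (31/3) = -31/3 ≈ -10.3333

-10.3333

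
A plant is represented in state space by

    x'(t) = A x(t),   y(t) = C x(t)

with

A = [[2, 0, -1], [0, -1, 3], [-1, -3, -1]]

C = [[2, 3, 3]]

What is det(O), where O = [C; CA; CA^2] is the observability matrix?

CA = [[1, -12, 4]]
CA^2 = [[-2, 0, -41]]
Observability matrix O = [C; CA; CA^2] = [[2, 3, 3], [1, -12, 4], [-2, 0, -41]]
Expanding along the first row, det(O) = 2·((-12)·(-41) - 4·0) - 3·(1·(-41) - 4·(-2)) + 3·(1·0 - (-12)·(-2)) = 2·492 - 3·(-33) + 3·(-24) = 1011
Since det(O) ≠ 0, rank(O) = 3 and the system is completely observable.

1011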